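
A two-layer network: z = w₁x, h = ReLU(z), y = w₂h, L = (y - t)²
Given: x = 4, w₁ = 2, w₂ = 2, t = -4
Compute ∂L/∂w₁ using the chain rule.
∂L/∂w₁ = 320

Forward pass:
z = w₁x = 2×4 = 8
h = ReLU(8) = 8
y = w₂h = 2×8 = 16

Backward pass:
∂L/∂y = 2(y - t) = 2(16 - -4) = 40
∂y/∂h = w₂ = 2
∂h/∂z = 1 (ReLU derivative)
∂z/∂w₁ = x = 4

∂L/∂w₁ = 40 × 2 × 1 × 4 = 320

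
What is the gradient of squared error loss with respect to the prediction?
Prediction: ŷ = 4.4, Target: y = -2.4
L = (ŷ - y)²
∂L/∂ŷ = 13.6

∂L/∂ŷ = 2(ŷ - y) = 2(4.4 - -2.4) = 2(6.8) = 13.6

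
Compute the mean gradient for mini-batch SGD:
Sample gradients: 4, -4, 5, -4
Average gradient = 0.25

Average = (1/4)(4 + -4 + 5 + -4) = 1/4 = 0.25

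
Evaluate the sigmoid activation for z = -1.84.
0.1371

sigmoid(-1.84) = 1/(1 + e^(1.84)) = 1/(1 + 6.297) = 0.1371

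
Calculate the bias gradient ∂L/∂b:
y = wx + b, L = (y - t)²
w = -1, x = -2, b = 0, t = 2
∂L/∂b = 0

y = wx + b = (-1)(-2) + 0 = 2
∂L/∂y = 2(y - t) = 2(2 - 2) = 0
∂y/∂b = 1
∂L/∂b = ∂L/∂y · ∂y/∂b = 0 × 1 = 0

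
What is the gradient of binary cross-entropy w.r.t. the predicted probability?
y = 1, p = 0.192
∂L/∂p = -5.208

∂L/∂p = -y/p + (1-y)/(1-p) = -1/0.192 + 0 = -5.208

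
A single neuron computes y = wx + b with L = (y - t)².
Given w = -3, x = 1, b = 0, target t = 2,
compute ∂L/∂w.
∂L/∂w = -10

y = wx + b = (-3)(1) + 0 = -3
∂L/∂y = 2(y - t) = 2(-3 - 2) = -10
∂y/∂w = x = 1
∂L/∂w = ∂L/∂y · ∂y/∂w = -10 × 1 = -10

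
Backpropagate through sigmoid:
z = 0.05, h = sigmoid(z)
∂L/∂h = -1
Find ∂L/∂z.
∂L/∂z = -0.2498

σ(0.05) = 0.5125
σ'(0.05) = σ(0.05)(1 - σ(0.05)) = 0.5125 × 0.4875 = 0.2498
∂L/∂z = ∂L/∂h · σ'(z) = -1 × 0.2498 = -0.2498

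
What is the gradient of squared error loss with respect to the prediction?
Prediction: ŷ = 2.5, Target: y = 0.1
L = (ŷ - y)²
∂L/∂ŷ = 4.8

∂L/∂ŷ = 2(ŷ - y) = 2(2.5 - 0.1) = 2(2.4) = 4.8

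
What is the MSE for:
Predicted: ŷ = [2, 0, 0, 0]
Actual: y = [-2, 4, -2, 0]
MSE = 9

MSE = (1/4)((2--2)² + (0-4)² + (0--2)² + (0-0)²) = (1/4)(16 + 16 + 4 + 0) = 9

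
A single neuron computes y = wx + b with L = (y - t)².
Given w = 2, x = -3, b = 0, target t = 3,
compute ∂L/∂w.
∂L/∂w = 54

y = wx + b = (2)(-3) + 0 = -6
∂L/∂y = 2(y - t) = 2(-6 - 3) = -18
∂y/∂w = x = -3
∂L/∂w = ∂L/∂y · ∂y/∂w = -18 × -3 = 54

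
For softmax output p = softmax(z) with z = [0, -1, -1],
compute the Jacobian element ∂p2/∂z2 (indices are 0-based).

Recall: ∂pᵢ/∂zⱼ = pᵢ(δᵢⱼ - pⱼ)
∂p2/∂z2 = 0.167

p = softmax(z) = [0.5761, 0.2119, 0.2119]
p2 = 0.2119

∂p2/∂z2 = p2(1 - p2) = 0.2119 × (1 - 0.2119) = 0.167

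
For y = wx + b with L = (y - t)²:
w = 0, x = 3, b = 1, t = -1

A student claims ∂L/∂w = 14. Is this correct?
Incorrect

y = (0)(3) + 1 = 1
∂L/∂y = 2(y - t) = 2(1 - -1) = 4
∂y/∂w = x = 3
∂L/∂w = 4 × 3 = 12

Claimed value: 14
Incorrect: The correct gradient is 12.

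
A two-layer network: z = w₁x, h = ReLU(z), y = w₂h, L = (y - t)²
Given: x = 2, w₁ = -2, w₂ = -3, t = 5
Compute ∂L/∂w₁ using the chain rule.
∂L/∂w₁ = 0

Forward pass:
z = w₁x = -2×2 = -4
h = ReLU(-4) = 0
y = w₂h = -3×0 = 0

Backward pass:
∂L/∂y = 2(y - t) = 2(0 - 5) = -10
∂y/∂h = w₂ = -3
∂h/∂z = 0 (ReLU derivative)
∂z/∂w₁ = x = 2

∂L/∂w₁ = -10 × -3 × 0 × 2 = 0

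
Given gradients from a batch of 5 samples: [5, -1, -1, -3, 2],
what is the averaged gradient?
Average gradient = 0.4

Average = (1/5)(5 + -1 + -1 + -3 + 2) = 2/5 = 0.4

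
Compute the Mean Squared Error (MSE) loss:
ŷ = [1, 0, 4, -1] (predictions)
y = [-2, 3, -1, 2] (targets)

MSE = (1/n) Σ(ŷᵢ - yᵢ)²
MSE = 13

MSE = (1/4)((1--2)² + (0-3)² + (4--1)² + (-1-2)²) = (1/4)(9 + 9 + 25 + 9) = 13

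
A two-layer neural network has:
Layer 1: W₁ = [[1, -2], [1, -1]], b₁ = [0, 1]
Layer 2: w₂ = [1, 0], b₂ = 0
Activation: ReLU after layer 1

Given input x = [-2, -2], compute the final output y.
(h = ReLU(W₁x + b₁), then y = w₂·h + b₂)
y = 2

Layer 1 pre-activation: z₁ = [2, 1]
After ReLU: h = [2, 1]
Layer 2 output: y = 1×2 + 0×1 + 0 = 2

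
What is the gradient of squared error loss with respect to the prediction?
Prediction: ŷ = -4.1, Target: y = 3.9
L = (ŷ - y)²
∂L/∂ŷ = -16.0

∂L/∂ŷ = 2(ŷ - y) = 2(-4.1 - 3.9) = 2(-8.0) = -16.0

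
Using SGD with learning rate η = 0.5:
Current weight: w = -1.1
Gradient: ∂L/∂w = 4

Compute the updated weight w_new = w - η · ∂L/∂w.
w_new = -3.1

w_new = w - η·∂L/∂w = -1.1 - 0.5×(4) = -1.1 - (2) = -3.1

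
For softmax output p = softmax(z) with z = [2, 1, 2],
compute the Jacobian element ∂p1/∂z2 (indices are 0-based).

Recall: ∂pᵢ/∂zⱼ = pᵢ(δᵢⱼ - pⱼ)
∂p1/∂z2 = -0.06561

p = softmax(z) = [0.4223, 0.1554, 0.4223]
p1 = 0.1554, p2 = 0.4223

∂p1/∂z2 = -p1 × p2 = -0.1554 × 0.4223 = -0.06561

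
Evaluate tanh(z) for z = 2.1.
0.9705

tanh(2.1) = (e^(2.1) - e^(-2.1))/(e^(2.1) + e^(-2.1)) = 0.9705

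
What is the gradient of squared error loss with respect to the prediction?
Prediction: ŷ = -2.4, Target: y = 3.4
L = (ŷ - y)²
∂L/∂ŷ = -11.6

∂L/∂ŷ = 2(ŷ - y) = 2(-2.4 - 3.4) = 2(-5.8) = -11.6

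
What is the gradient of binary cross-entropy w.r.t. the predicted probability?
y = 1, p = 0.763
∂L/∂p = -1.311

∂L/∂p = -y/p + (1-y)/(1-p) = -1/0.763 + 0 = -1.311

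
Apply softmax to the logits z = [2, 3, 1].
p = [0.2447, 0.6652, 0.09]

exp(z) = [7.389, 20.09, 2.718]
Sum = 30.19
p = [0.2447, 0.6652, 0.09]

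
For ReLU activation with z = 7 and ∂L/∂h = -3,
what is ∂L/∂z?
∂L/∂z = -3

h = ReLU(7) = 7
Since z > 0: ∂h/∂z = 1
∂L/∂z = ∂L/∂h · ∂h/∂z = -3 × 1 = -3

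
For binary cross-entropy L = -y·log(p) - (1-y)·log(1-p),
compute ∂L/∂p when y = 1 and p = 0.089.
∂L/∂p = -11.24

∂L/∂p = -y/p + (1-y)/(1-p) = -1/0.089 + 0 = -11.24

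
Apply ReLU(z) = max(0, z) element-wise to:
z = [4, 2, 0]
h = [4, 2, 0]

ReLU applied element-wise: max(0,4)=4, max(0,2)=2, max(0,0)=0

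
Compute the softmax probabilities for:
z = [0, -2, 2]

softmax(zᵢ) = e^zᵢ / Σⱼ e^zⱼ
p = [0.1173, 0.0159, 0.8668]

exp(z) = [1, 0.1353, 7.389]
Sum = 8.524
p = [0.1173, 0.0159, 0.8668]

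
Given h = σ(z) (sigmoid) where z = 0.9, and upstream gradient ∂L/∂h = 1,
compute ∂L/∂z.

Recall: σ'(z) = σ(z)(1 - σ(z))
∂L/∂z = 0.2055

σ(0.9) = 0.7109
σ'(0.9) = σ(0.9)(1 - σ(0.9)) = 0.7109 × 0.2891 = 0.2055
∂L/∂z = ∂L/∂h · σ'(z) = 1 × 0.2055 = 0.2055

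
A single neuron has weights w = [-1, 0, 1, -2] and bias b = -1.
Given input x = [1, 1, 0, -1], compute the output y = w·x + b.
y = 0

y = (-1)(1) + (0)(1) + (1)(0) + (-2)(-1) + -1 = 0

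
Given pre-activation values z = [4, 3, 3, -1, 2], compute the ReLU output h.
h = [4, 3, 3, 0, 2]

ReLU applied element-wise: max(0,4)=4, max(0,3)=3, max(0,3)=3, max(0,-1)=0, max(0,2)=2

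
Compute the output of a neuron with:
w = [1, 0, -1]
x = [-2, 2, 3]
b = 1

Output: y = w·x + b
y = -4

y = (1)(-2) + (0)(2) + (-1)(3) + 1 = -4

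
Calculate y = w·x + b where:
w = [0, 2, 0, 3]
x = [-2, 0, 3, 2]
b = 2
y = 8

y = (0)(-2) + (2)(0) + (0)(3) + (3)(2) + 2 = 8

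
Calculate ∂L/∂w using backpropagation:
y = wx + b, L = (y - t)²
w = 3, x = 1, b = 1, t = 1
∂L/∂w = 6

y = wx + b = (3)(1) + 1 = 4
∂L/∂y = 2(y - t) = 2(4 - 1) = 6
∂y/∂w = x = 1
∂L/∂w = ∂L/∂y · ∂y/∂w = 6 × 1 = 6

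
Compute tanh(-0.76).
-0.6411

tanh(-0.76) = (e^(-0.76) - e^(0.76))/(e^(-0.76) + e^(0.76)) = -0.6411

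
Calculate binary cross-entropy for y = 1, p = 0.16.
L = 1.833

L = -1·log(0.16) - 0·log(0.84) = -log(0.16) = 1.833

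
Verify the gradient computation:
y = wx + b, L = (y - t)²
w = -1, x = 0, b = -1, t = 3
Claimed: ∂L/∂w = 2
Incorrect

y = (-1)(0) + -1 = -1
∂L/∂y = 2(y - t) = 2(-1 - 3) = -8
∂y/∂w = x = 0
∂L/∂w = -8 × 0 = 0

Claimed value: 2
Incorrect: The correct gradient is 0.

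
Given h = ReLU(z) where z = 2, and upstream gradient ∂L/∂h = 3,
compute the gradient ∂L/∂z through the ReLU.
∂L/∂z = 3

h = ReLU(2) = 2
Since z > 0: ∂h/∂z = 1
∂L/∂z = ∂L/∂h · ∂h/∂z = 3 × 1 = 3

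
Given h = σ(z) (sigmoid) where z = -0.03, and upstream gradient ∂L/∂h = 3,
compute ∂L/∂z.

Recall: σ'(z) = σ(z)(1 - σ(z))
∂L/∂z = 0.7498

σ(-0.03) = 0.4925
σ'(-0.03) = σ(-0.03)(1 - σ(-0.03)) = 0.4925 × 0.5075 = 0.2499
∂L/∂z = ∂L/∂h · σ'(z) = 3 × 0.2499 = 0.7498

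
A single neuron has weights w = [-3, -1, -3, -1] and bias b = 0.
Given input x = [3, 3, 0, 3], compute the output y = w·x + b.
y = -15

y = (-3)(3) + (-1)(3) + (-3)(0) + (-1)(3) + 0 = -15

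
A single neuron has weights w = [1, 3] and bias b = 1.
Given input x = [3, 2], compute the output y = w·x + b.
y = 10

y = (1)(3) + (3)(2) + 1 = 10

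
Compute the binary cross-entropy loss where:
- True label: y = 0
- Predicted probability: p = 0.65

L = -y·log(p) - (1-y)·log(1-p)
L = 1.05

L = -0·log(0.65) - 1·log(0.35) = -log(0.35) = 1.05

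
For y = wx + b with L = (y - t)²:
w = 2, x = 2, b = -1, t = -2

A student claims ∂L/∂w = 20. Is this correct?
Correct

y = (2)(2) + -1 = 3
∂L/∂y = 2(y - t) = 2(3 - -2) = 10
∂y/∂w = x = 2
∂L/∂w = 10 × 2 = 20

Claimed value: 20
Correct: The correct gradient is 20.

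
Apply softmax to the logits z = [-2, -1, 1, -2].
p = [0.0403, 0.1096, 0.8098, 0.0403]

exp(z) = [0.1353, 0.3679, 2.718, 0.1353]
Sum = 3.357
p = [0.0403, 0.1096, 0.8098, 0.0403]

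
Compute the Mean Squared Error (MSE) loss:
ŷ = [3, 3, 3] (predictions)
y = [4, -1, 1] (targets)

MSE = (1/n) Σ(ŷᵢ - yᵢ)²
MSE = 7

MSE = (1/3)((3-4)² + (3--1)² + (3-1)²) = (1/3)(1 + 16 + 4) = 7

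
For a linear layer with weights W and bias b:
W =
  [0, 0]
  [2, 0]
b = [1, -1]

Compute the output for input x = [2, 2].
y = [1, 3]

Wx = [0×2 + 0×2, 2×2 + 0×2]
   = [0, 4]
y = Wx + b = [0 + 1, 4 + -1] = [1, 3]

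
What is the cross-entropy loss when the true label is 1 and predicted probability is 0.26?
L = 1.347

L = -1·log(0.26) - 0·log(0.74) = -log(0.26) = 1.347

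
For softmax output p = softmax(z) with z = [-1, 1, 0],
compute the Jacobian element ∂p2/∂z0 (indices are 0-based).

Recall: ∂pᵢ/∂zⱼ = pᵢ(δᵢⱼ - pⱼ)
∂p2/∂z0 = -0.02203

p = softmax(z) = [0.09003, 0.6652, 0.2447]
p2 = 0.2447, p0 = 0.09003

∂p2/∂z0 = -p2 × p0 = -0.2447 × 0.09003 = -0.02203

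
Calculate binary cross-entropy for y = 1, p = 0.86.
L = 0.1508

L = -1·log(0.86) - 0·log(0.14) = -log(0.86) = 0.1508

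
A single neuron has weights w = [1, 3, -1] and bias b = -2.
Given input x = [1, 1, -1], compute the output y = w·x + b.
y = 3

y = (1)(1) + (3)(1) + (-1)(-1) + -2 = 3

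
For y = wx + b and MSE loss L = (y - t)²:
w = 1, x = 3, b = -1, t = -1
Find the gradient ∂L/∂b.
∂L/∂b = 6

y = wx + b = (1)(3) + -1 = 2
∂L/∂y = 2(y - t) = 2(2 - -1) = 6
∂y/∂b = 1
∂L/∂b = ∂L/∂y · ∂y/∂b = 6 × 1 = 6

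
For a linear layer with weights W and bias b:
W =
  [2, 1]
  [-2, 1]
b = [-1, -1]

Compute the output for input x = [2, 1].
y = [4, -4]

Wx = [2×2 + 1×1, -2×2 + 1×1]
   = [5, -3]
y = Wx + b = [5 + -1, -3 + -1] = [4, -4]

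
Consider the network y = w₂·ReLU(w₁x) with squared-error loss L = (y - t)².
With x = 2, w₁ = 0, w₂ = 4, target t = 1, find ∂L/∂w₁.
∂L/∂w₁ = 0

Forward pass:
z = w₁x = 0×2 = 0
h = ReLU(0) = 0
y = w₂h = 4×0 = 0

Backward pass:
∂L/∂y = 2(y - t) = 2(0 - 1) = -2
∂y/∂h = w₂ = 4
∂h/∂z = 0 (ReLU derivative)
∂z/∂w₁ = x = 2

∂L/∂w₁ = -2 × 4 × 0 × 2 = 0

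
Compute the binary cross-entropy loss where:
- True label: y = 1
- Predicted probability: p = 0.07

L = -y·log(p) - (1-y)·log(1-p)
L = 2.659

L = -1·log(0.07) - 0·log(0.93) = -log(0.07) = 2.659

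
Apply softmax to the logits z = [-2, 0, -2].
p = [0.1065, 0.787, 0.1065]

exp(z) = [0.1353, 1, 0.1353]
Sum = 1.271
p = [0.1065, 0.787, 0.1065]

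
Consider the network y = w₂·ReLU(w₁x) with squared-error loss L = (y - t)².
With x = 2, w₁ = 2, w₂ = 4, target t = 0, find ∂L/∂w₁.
∂L/∂w₁ = 256

Forward pass:
z = w₁x = 2×2 = 4
h = ReLU(4) = 4
y = w₂h = 4×4 = 16

Backward pass:
∂L/∂y = 2(y - t) = 2(16 - 0) = 32
∂y/∂h = w₂ = 4
∂h/∂z = 1 (ReLU derivative)
∂z/∂w₁ = x = 2

∂L/∂w₁ = 32 × 4 × 1 × 2 = 256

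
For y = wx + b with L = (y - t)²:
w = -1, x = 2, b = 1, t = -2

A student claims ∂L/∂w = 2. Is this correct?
Incorrect

y = (-1)(2) + 1 = -1
∂L/∂y = 2(y - t) = 2(-1 - -2) = 2
∂y/∂w = x = 2
∂L/∂w = 2 × 2 = 4

Claimed value: 2
Incorrect: The correct gradient is 4.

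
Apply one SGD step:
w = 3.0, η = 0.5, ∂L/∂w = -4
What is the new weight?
w_new = 5

w_new = w - η·∂L/∂w = 3.0 - 0.5×(-4) = 3.0 - (-2) = 5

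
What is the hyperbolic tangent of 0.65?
0.5717

tanh(0.65) = (e^(0.65) - e^(-0.65))/(e^(0.65) + e^(-0.65)) = 0.5717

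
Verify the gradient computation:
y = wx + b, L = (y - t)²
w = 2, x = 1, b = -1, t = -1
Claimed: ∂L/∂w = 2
Incorrect

y = (2)(1) + -1 = 1
∂L/∂y = 2(y - t) = 2(1 - -1) = 4
∂y/∂w = x = 1
∂L/∂w = 4 × 1 = 4

Claimed value: 2
Incorrect: The correct gradient is 4.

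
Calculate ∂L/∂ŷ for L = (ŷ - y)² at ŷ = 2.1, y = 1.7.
∂L/∂ŷ = 0.8

∂L/∂ŷ = 2(ŷ - y) = 2(2.1 - 1.7) = 2(0.4) = 0.8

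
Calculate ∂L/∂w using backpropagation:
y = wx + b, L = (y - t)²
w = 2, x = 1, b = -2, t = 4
∂L/∂w = -8

y = wx + b = (2)(1) + -2 = 0
∂L/∂y = 2(y - t) = 2(0 - 4) = -8
∂y/∂w = x = 1
∂L/∂w = ∂L/∂y · ∂y/∂w = -8 × 1 = -8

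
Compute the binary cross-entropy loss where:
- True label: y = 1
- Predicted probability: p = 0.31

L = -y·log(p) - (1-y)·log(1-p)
L = 1.171

L = -1·log(0.31) - 0·log(0.69) = -log(0.31) = 1.171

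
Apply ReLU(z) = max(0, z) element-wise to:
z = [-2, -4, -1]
h = [0, 0, 0]

ReLU applied element-wise: max(0,-2)=0, max(0,-4)=0, max(0,-1)=0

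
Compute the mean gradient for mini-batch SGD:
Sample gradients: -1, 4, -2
Average gradient = 0.3333

Average = (1/3)(-1 + 4 + -2) = 1/3 = 0.3333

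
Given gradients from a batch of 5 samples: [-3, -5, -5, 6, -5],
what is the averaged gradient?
Average gradient = -2.4

Average = (1/5)(-3 + -5 + -5 + 6 + -5) = -12/5 = -2.4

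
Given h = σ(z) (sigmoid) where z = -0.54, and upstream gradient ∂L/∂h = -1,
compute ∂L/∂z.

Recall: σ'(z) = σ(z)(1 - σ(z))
∂L/∂z = -0.2326

σ(-0.54) = 0.3682
σ'(-0.54) = σ(-0.54)(1 - σ(-0.54)) = 0.3682 × 0.6318 = 0.2326
∂L/∂z = ∂L/∂h · σ'(z) = -1 × 0.2326 = -0.2326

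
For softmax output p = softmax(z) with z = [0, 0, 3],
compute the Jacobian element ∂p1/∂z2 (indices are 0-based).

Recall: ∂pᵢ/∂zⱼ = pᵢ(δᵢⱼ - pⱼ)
∂p1/∂z2 = -0.04118

p = softmax(z) = [0.04528, 0.04528, 0.9094]
p1 = 0.04528, p2 = 0.9094

∂p1/∂z2 = -p1 × p2 = -0.04528 × 0.9094 = -0.04118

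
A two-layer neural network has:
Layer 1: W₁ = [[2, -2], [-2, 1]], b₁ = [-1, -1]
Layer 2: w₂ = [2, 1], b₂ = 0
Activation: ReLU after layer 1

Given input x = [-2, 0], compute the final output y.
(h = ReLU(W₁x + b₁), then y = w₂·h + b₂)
y = 3

Layer 1 pre-activation: z₁ = [-5, 3]
After ReLU: h = [0, 3]
Layer 2 output: y = 2×0 + 1×3 + 0 = 3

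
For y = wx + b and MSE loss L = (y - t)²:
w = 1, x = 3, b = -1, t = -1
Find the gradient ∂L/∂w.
∂L/∂w = 18

y = wx + b = (1)(3) + -1 = 2
∂L/∂y = 2(y - t) = 2(2 - -1) = 6
∂y/∂w = x = 3
∂L/∂w = ∂L/∂y · ∂y/∂w = 6 × 3 = 18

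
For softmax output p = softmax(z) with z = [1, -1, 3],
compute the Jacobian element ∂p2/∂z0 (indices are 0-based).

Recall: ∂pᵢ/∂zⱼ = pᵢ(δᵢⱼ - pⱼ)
∂p2/∂z0 = -0.1017

p = softmax(z) = [0.1173, 0.01588, 0.8668]
p2 = 0.8668, p0 = 0.1173

∂p2/∂z0 = -p2 × p0 = -0.8668 × 0.1173 = -0.1017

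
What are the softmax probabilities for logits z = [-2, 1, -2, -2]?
p = [0.0433, 0.87, 0.0433, 0.0433]

exp(z) = [0.1353, 2.718, 0.1353, 0.1353]
Sum = 3.124
p = [0.0433, 0.87, 0.0433, 0.0433]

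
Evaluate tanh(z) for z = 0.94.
0.7352

tanh(0.94) = (e^(0.94) - e^(-0.94))/(e^(0.94) + e^(-0.94)) = 0.7352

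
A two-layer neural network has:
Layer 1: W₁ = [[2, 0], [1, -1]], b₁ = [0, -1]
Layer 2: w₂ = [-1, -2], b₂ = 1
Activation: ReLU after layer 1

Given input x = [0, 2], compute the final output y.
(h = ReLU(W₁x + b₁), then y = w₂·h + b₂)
y = 1

Layer 1 pre-activation: z₁ = [0, -3]
After ReLU: h = [0, 0]
Layer 2 output: y = -1×0 + -2×0 + 1 = 1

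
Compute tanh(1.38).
0.881

tanh(1.38) = (e^(1.38) - e^(-1.38))/(e^(1.38) + e^(-1.38)) = 0.881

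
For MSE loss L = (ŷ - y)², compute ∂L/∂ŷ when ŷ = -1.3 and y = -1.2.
∂L/∂ŷ = -0.2

∂L/∂ŷ = 2(ŷ - y) = 2(-1.3 - -1.2) = 2(-0.1) = -0.2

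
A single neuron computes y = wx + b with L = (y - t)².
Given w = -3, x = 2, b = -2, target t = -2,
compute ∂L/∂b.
∂L/∂b = -12

y = wx + b = (-3)(2) + -2 = -8
∂L/∂y = 2(y - t) = 2(-8 - -2) = -12
∂y/∂b = 1
∂L/∂b = ∂L/∂y · ∂y/∂b = -12 × 1 = -12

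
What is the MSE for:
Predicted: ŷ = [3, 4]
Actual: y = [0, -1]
MSE = 17

MSE = (1/2)((3-0)² + (4--1)²) = (1/2)(9 + 25) = 17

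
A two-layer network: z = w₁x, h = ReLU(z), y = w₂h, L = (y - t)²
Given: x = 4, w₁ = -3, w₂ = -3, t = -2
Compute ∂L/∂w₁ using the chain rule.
∂L/∂w₁ = 0

Forward pass:
z = w₁x = -3×4 = -12
h = ReLU(-12) = 0
y = w₂h = -3×0 = 0

Backward pass:
∂L/∂y = 2(y - t) = 2(0 - -2) = 4
∂y/∂h = w₂ = -3
∂h/∂z = 0 (ReLU derivative)
∂z/∂w₁ = x = 4

∂L/∂w₁ = 4 × -3 × 0 × 4 = 0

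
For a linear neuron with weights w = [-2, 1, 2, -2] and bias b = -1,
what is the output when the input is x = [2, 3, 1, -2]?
y = 4

y = (-2)(2) + (1)(3) + (2)(1) + (-2)(-2) + -1 = 4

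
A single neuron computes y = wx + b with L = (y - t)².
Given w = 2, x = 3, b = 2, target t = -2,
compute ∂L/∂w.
∂L/∂w = 60

y = wx + b = (2)(3) + 2 = 8
∂L/∂y = 2(y - t) = 2(8 - -2) = 20
∂y/∂w = x = 3
∂L/∂w = ∂L/∂y · ∂y/∂w = 20 × 3 = 60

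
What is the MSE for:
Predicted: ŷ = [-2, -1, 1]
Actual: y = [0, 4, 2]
MSE = 10

MSE = (1/3)((-2-0)² + (-1-4)² + (1-2)²) = (1/3)(4 + 25 + 1) = 10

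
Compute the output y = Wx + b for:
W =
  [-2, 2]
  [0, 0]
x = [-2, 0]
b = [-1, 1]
y = [3, 1]

Wx = [-2×-2 + 2×0, 0×-2 + 0×0]
   = [4, 0]
y = Wx + b = [4 + -1, 0 + 1] = [3, 1]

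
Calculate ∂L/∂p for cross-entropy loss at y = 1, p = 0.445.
∂L/∂p = -2.247

∂L/∂p = -y/p + (1-y)/(1-p) = -1/0.445 + 0 = -2.247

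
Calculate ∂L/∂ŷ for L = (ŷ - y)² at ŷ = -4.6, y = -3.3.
∂L/∂ŷ = -2.6

∂L/∂ŷ = 2(ŷ - y) = 2(-4.6 - -3.3) = 2(-1.3) = -2.6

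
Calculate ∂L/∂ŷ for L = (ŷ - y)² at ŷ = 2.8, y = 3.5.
∂L/∂ŷ = -1.4

∂L/∂ŷ = 2(ŷ - y) = 2(2.8 - 3.5) = 2(-0.7) = -1.4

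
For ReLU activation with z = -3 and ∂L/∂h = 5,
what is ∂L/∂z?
∂L/∂z = 0

h = ReLU(-3) = 0
Since z < 0: ∂h/∂z = 0
∂L/∂z = ∂L/∂h · ∂h/∂z = 5 × 0 = 0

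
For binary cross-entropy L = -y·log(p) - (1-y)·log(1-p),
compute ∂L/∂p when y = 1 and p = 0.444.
∂L/∂p = -2.252

∂L/∂p = -y/p + (1-y)/(1-p) = -1/0.444 + 0 = -2.252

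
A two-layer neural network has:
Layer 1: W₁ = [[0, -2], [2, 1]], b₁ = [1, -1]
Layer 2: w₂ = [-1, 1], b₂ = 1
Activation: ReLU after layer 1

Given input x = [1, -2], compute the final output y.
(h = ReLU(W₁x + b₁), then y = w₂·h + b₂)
y = -4

Layer 1 pre-activation: z₁ = [5, -1]
After ReLU: h = [5, 0]
Layer 2 output: y = -1×5 + 1×0 + 1 = -4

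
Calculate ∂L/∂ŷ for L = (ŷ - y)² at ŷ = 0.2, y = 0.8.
∂L/∂ŷ = -1.2

∂L/∂ŷ = 2(ŷ - y) = 2(0.2 - 0.8) = 2(-0.6) = -1.2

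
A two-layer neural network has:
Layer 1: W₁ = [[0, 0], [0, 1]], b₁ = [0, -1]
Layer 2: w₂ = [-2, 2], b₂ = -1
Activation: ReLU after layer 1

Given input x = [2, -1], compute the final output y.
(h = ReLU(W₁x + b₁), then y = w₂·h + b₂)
y = -1

Layer 1 pre-activation: z₁ = [0, -2]
After ReLU: h = [0, 0]
Layer 2 output: y = -2×0 + 2×0 + -1 = -1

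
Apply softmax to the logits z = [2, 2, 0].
p = [0.4683, 0.4683, 0.0634]

exp(z) = [7.389, 7.389, 1]
Sum = 15.78
p = [0.4683, 0.4683, 0.0634]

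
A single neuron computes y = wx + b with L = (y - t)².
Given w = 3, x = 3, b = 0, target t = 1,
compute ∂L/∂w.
∂L/∂w = 48

y = wx + b = (3)(3) + 0 = 9
∂L/∂y = 2(y - t) = 2(9 - 1) = 16
∂y/∂w = x = 3
∂L/∂w = ∂L/∂y · ∂y/∂w = 16 × 3 = 48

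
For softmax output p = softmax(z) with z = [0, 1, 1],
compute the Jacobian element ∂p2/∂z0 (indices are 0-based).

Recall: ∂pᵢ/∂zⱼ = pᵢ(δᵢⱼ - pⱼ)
∂p2/∂z0 = -0.06561

p = softmax(z) = [0.1554, 0.4223, 0.4223]
p2 = 0.4223, p0 = 0.1554

∂p2/∂z0 = -p2 × p0 = -0.4223 × 0.1554 = -0.06561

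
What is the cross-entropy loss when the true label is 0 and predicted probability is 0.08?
L = 0.08338

L = -0·log(0.08) - 1·log(0.92) = -log(0.92) = 0.08338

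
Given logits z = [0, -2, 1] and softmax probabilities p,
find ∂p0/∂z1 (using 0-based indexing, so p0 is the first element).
∂p0/∂z1 = -0.009113

p = softmax(z) = [0.2595, 0.03512, 0.7054]
p0 = 0.2595, p1 = 0.03512

∂p0/∂z1 = -p0 × p1 = -0.2595 × 0.03512 = -0.009113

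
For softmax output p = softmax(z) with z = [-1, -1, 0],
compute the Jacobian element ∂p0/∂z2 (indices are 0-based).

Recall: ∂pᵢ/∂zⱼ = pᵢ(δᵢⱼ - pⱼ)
∂p0/∂z2 = -0.1221

p = softmax(z) = [0.2119, 0.2119, 0.5761]
p0 = 0.2119, p2 = 0.5761

∂p0/∂z2 = -p0 × p2 = -0.2119 × 0.5761 = -0.1221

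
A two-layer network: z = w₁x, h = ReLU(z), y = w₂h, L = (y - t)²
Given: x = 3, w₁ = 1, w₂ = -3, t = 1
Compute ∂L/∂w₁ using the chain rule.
∂L/∂w₁ = 180

Forward pass:
z = w₁x = 1×3 = 3
h = ReLU(3) = 3
y = w₂h = -3×3 = -9

Backward pass:
∂L/∂y = 2(y - t) = 2(-9 - 1) = -20
∂y/∂h = w₂ = -3
∂h/∂z = 1 (ReLU derivative)
∂z/∂w₁ = x = 3

∂L/∂w₁ = -20 × -3 × 1 × 3 = 180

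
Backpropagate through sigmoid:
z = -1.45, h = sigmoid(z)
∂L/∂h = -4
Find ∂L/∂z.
∂L/∂z = -0.6156

σ(-1.45) = 0.19
σ'(-1.45) = σ(-1.45)(1 - σ(-1.45)) = 0.19 × 0.81 = 0.1539
∂L/∂z = ∂L/∂h · σ'(z) = -4 × 0.1539 = -0.6156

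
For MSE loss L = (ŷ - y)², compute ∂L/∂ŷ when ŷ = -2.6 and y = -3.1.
∂L/∂ŷ = 1.0

∂L/∂ŷ = 2(ŷ - y) = 2(-2.6 - -3.1) = 2(0.5) = 1.0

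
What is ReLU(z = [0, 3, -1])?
h = [0, 3, 0]

ReLU applied element-wise: max(0,0)=0, max(0,3)=3, max(0,-1)=0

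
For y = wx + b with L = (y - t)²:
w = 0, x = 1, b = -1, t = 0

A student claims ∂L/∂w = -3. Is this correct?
Incorrect

y = (0)(1) + -1 = -1
∂L/∂y = 2(y - t) = 2(-1 - 0) = -2
∂y/∂w = x = 1
∂L/∂w = -2 × 1 = -2

Claimed value: -3
Incorrect: The correct gradient is -2.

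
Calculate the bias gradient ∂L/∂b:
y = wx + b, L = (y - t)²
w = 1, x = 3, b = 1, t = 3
∂L/∂b = 2

y = wx + b = (1)(3) + 1 = 4
∂L/∂y = 2(y - t) = 2(4 - 3) = 2
∂y/∂b = 1
∂L/∂b = ∂L/∂y · ∂y/∂b = 2 × 1 = 2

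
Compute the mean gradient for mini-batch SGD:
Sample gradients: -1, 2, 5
Average gradient = 2

Average = (1/3)(-1 + 2 + 5) = 6/3 = 2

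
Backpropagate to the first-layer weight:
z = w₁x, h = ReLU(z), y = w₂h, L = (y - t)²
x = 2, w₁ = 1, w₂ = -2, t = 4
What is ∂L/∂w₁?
∂L/∂w₁ = 64

Forward pass:
z = w₁x = 1×2 = 2
h = ReLU(2) = 2
y = w₂h = -2×2 = -4

Backward pass:
∂L/∂y = 2(y - t) = 2(-4 - 4) = -16
∂y/∂h = w₂ = -2
∂h/∂z = 1 (ReLU derivative)
∂z/∂w₁ = x = 2

∂L/∂w₁ = -16 × -2 × 1 × 2 = 64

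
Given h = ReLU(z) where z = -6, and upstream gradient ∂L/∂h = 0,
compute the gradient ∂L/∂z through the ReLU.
∂L/∂z = 0

h = ReLU(-6) = 0
Since z < 0: ∂h/∂z = 0
∂L/∂z = ∂L/∂h · ∂h/∂z = 0 × 0 = 0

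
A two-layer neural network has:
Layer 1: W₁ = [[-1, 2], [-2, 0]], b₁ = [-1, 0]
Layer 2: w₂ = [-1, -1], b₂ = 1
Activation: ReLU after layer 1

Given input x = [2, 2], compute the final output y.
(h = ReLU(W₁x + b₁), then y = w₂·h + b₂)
y = 0

Layer 1 pre-activation: z₁ = [1, -4]
After ReLU: h = [1, 0]
Layer 2 output: y = -1×1 + -1×0 + 1 = 0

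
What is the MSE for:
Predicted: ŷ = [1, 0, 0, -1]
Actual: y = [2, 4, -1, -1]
MSE = 4.5

MSE = (1/4)((1-2)² + (0-4)² + (0--1)² + (-1--1)²) = (1/4)(1 + 16 + 1 + 0) = 4.5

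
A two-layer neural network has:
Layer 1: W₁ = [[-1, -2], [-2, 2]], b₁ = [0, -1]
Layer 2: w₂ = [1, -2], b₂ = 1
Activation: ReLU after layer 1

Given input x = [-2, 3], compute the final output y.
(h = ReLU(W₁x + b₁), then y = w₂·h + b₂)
y = -17

Layer 1 pre-activation: z₁ = [-4, 9]
After ReLU: h = [0, 9]
Layer 2 output: y = 1×0 + -2×9 + 1 = -17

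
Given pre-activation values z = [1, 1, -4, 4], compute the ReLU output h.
h = [1, 1, 0, 4]

ReLU applied element-wise: max(0,1)=1, max(0,1)=1, max(0,-4)=0, max(0,4)=4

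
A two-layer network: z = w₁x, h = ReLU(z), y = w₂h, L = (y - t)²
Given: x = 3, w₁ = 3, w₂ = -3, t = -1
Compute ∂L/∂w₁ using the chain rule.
∂L/∂w₁ = 468

Forward pass:
z = w₁x = 3×3 = 9
h = ReLU(9) = 9
y = w₂h = -3×9 = -27

Backward pass:
∂L/∂y = 2(y - t) = 2(-27 - -1) = -52
∂y/∂h = w₂ = -3
∂h/∂z = 1 (ReLU derivative)
∂z/∂w₁ = x = 3

∂L/∂w₁ = -52 × -3 × 1 × 3 = 468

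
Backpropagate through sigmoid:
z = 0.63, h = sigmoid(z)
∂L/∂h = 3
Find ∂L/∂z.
∂L/∂z = 0.6802

σ(0.63) = 0.6525
σ'(0.63) = σ(0.63)(1 - σ(0.63)) = 0.6525 × 0.3475 = 0.2267
∂L/∂z = ∂L/∂h · σ'(z) = 3 × 0.2267 = 0.6802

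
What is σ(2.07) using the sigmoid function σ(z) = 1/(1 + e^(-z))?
0.888

sigmoid(2.07) = 1/(1 + e^(-2.07)) = 1/(1 + 0.1262) = 0.888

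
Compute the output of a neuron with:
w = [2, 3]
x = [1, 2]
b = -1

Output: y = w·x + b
y = 7

y = (2)(1) + (3)(2) + -1 = 7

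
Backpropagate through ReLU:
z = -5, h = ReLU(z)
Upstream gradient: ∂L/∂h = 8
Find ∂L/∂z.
∂L/∂z = 0

h = ReLU(-5) = 0
Since z < 0: ∂h/∂z = 0
∂L/∂z = ∂L/∂h · ∂h/∂z = 8 × 0 = 0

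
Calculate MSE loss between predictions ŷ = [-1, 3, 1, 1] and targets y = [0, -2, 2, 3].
MSE = 7.75

MSE = (1/4)((-1-0)² + (3--2)² + (1-2)² + (1-3)²) = (1/4)(1 + 25 + 1 + 4) = 7.75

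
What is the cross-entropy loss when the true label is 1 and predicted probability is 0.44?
L = 0.821

L = -1·log(0.44) - 0·log(0.56) = -log(0.44) = 0.821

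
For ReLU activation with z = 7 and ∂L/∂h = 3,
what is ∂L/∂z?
∂L/∂z = 3

h = ReLU(7) = 7
Since z > 0: ∂h/∂z = 1
∂L/∂z = ∂L/∂h · ∂h/∂z = 3 × 1 = 3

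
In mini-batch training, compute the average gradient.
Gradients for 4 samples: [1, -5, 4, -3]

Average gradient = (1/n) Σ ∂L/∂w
Average gradient = -0.75

Average = (1/4)(1 + -5 + 4 + -3) = -3/4 = -0.75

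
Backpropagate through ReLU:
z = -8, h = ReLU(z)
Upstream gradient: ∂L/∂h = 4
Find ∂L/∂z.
∂L/∂z = 0

h = ReLU(-8) = 0
Since z < 0: ∂h/∂z = 0
∂L/∂z = ∂L/∂h · ∂h/∂z = 4 × 0 = 0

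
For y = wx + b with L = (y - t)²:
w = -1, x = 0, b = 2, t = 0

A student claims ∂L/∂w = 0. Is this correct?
Correct

y = (-1)(0) + 2 = 2
∂L/∂y = 2(y - t) = 2(2 - 0) = 4
∂y/∂w = x = 0
∂L/∂w = 4 × 0 = 0

Claimed value: 0
Correct: The correct gradient is 0.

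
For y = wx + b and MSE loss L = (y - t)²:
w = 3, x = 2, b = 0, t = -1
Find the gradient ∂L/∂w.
∂L/∂w = 28

y = wx + b = (3)(2) + 0 = 6
∂L/∂y = 2(y - t) = 2(6 - -1) = 14
∂y/∂w = x = 2
∂L/∂w = ∂L/∂y · ∂y/∂w = 14 × 2 = 28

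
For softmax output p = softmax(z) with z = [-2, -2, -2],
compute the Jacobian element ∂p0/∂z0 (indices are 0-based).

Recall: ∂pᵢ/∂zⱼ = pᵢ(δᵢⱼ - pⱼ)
∂p0/∂z0 = 0.2222

p = softmax(z) = [0.3333, 0.3333, 0.3333]
p0 = 0.3333

∂p0/∂z0 = p0(1 - p0) = 0.3333 × (1 - 0.3333) = 0.2222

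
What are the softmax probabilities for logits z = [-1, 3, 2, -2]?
p = [0.0131, 0.7179, 0.2641, 0.0048]

exp(z) = [0.3679, 20.09, 7.389, 0.1353]
Sum = 27.98
p = [0.0131, 0.7179, 0.2641, 0.0048]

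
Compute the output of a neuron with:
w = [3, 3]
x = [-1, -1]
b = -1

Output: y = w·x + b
y = -7

y = (3)(-1) + (3)(-1) + -1 = -7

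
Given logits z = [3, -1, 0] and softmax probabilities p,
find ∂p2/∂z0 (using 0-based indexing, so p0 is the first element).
∂p2/∂z0 = -0.04364

p = softmax(z) = [0.9362, 0.01715, 0.04661]
p2 = 0.04661, p0 = 0.9362

∂p2/∂z0 = -p2 × p0 = -0.04661 × 0.9362 = -0.04364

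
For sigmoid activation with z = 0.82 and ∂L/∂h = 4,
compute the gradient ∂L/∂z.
∂L/∂z = 0.8491

σ(0.82) = 0.6942
σ'(0.82) = σ(0.82)(1 - σ(0.82)) = 0.6942 × 0.3058 = 0.2123
∂L/∂z = ∂L/∂h · σ'(z) = 4 × 0.2123 = 0.8491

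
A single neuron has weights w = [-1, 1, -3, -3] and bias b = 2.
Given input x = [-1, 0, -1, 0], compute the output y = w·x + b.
y = 6

y = (-1)(-1) + (1)(0) + (-3)(-1) + (-3)(0) + 2 = 6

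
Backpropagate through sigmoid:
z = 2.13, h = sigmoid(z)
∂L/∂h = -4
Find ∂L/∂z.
∂L/∂z = -0.3797

σ(2.13) = 0.8938
σ'(2.13) = σ(2.13)(1 - σ(2.13)) = 0.8938 × 0.1062 = 0.09493
∂L/∂z = ∂L/∂h · σ'(z) = -4 × 0.09493 = -0.3797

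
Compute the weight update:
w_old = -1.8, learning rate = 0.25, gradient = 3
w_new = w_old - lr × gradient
w_new = -2.55

w_new = w - η·∂L/∂w = -1.8 - 0.25×(3) = -1.8 - (0.75) = -2.55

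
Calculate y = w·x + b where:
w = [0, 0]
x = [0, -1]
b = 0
y = 0

y = (0)(0) + (0)(-1) + 0 = 0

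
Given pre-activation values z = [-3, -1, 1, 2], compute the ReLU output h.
h = [0, 0, 1, 2]

ReLU applied element-wise: max(0,-3)=0, max(0,-1)=0, max(0,1)=1, max(0,2)=2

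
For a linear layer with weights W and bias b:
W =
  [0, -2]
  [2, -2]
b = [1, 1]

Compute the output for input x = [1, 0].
y = [1, 3]

Wx = [0×1 + -2×0, 2×1 + -2×0]
   = [0, 2]
y = Wx + b = [0 + 1, 2 + 1] = [1, 3]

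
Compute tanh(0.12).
0.1194

tanh(0.12) = (e^(0.12) - e^(-0.12))/(e^(0.12) + e^(-0.12)) = 0.1194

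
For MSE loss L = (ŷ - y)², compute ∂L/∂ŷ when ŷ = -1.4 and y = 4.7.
∂L/∂ŷ = -12.2

∂L/∂ŷ = 2(ŷ - y) = 2(-1.4 - 4.7) = 2(-6.1) = -12.2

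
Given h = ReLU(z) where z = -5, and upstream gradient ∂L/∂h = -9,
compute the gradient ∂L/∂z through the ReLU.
∂L/∂z = 0

h = ReLU(-5) = 0
Since z < 0: ∂h/∂z = 0
∂L/∂z = ∂L/∂h · ∂h/∂z = -9 × 0 = 0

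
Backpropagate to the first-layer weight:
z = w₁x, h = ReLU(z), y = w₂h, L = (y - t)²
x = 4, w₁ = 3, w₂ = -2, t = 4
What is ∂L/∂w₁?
∂L/∂w₁ = 448

Forward pass:
z = w₁x = 3×4 = 12
h = ReLU(12) = 12
y = w₂h = -2×12 = -24

Backward pass:
∂L/∂y = 2(y - t) = 2(-24 - 4) = -56
∂y/∂h = w₂ = -2
∂h/∂z = 1 (ReLU derivative)
∂z/∂w₁ = x = 4

∂L/∂w₁ = -56 × -2 × 1 × 4 = 448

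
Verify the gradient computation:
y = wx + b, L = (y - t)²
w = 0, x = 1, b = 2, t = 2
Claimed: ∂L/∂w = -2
Incorrect

y = (0)(1) + 2 = 2
∂L/∂y = 2(y - t) = 2(2 - 2) = 0
∂y/∂w = x = 1
∂L/∂w = 0 × 1 = 0

Claimed value: -2
Incorrect: The correct gradient is 0.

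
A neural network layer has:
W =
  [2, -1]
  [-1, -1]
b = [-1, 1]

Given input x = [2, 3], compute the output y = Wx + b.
y = [0, -4]

Wx = [2×2 + -1×3, -1×2 + -1×3]
   = [1, -5]
y = Wx + b = [1 + -1, -5 + 1] = [0, -4]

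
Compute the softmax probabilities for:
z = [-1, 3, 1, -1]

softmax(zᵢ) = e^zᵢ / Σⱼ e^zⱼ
p = [0.0156, 0.8533, 0.1155, 0.0156]

exp(z) = [0.3679, 20.09, 2.718, 0.3679]
Sum = 23.54
p = [0.0156, 0.8533, 0.1155, 0.0156]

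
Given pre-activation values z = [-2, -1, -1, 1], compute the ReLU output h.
h = [0, 0, 0, 1]

ReLU applied element-wise: max(0,-2)=0, max(0,-1)=0, max(0,-1)=0, max(0,1)=1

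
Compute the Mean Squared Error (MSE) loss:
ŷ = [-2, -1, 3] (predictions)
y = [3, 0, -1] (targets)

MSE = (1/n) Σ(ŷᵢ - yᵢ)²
MSE = 14

MSE = (1/3)((-2-3)² + (-1-0)² + (3--1)²) = (1/3)(25 + 1 + 16) = 14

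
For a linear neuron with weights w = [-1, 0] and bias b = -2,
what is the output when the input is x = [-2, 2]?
y = 0

y = (-1)(-2) + (0)(2) + -2 = 0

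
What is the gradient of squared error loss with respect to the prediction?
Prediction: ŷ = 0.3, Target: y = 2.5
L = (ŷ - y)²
∂L/∂ŷ = -4.4

∂L/∂ŷ = 2(ŷ - y) = 2(0.3 - 2.5) = 2(-2.2) = -4.4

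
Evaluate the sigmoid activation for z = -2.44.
0.08017

sigmoid(-2.44) = 1/(1 + e^(2.44)) = 1/(1 + 11.47) = 0.08017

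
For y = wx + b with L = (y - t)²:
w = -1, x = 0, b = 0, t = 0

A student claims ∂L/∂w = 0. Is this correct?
Correct

y = (-1)(0) + 0 = 0
∂L/∂y = 2(y - t) = 2(0 - 0) = 0
∂y/∂w = x = 0
∂L/∂w = 0 × 0 = 0

Claimed value: 0
Correct: The correct gradient is 0.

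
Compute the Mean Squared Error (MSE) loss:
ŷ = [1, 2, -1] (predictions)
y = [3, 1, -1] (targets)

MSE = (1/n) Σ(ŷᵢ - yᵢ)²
MSE = 1.667

MSE = (1/3)((1-3)² + (2-1)² + (-1--1)²) = (1/3)(4 + 1 + 0) = 1.667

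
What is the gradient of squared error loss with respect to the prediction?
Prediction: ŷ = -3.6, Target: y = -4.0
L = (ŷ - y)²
∂L/∂ŷ = 0.8

∂L/∂ŷ = 2(ŷ - y) = 2(-3.6 - -4.0) = 2(0.4) = 0.8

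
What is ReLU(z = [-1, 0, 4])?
h = [0, 0, 4]

ReLU applied element-wise: max(0,-1)=0, max(0,0)=0, max(0,4)=4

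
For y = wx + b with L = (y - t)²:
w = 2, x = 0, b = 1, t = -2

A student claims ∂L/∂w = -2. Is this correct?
Incorrect

y = (2)(0) + 1 = 1
∂L/∂y = 2(y - t) = 2(1 - -2) = 6
∂y/∂w = x = 0
∂L/∂w = 6 × 0 = 0

Claimed value: -2
Incorrect: The correct gradient is 0.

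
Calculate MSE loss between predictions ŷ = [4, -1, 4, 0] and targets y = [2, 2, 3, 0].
MSE = 3.5

MSE = (1/4)((4-2)² + (-1-2)² + (4-3)² + (0-0)²) = (1/4)(4 + 9 + 1 + 0) = 3.5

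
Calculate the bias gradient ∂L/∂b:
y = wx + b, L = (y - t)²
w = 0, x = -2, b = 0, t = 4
∂L/∂b = -8

y = wx + b = (0)(-2) + 0 = 0
∂L/∂y = 2(y - t) = 2(0 - 4) = -8
∂y/∂b = 1
∂L/∂b = ∂L/∂y · ∂y/∂b = -8 × 1 = -8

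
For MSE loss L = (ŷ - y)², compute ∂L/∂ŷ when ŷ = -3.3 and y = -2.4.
∂L/∂ŷ = -1.8

∂L/∂ŷ = 2(ŷ - y) = 2(-3.3 - -2.4) = 2(-0.9) = -1.8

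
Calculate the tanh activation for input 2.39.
0.9833

tanh(2.39) = (e^(2.39) - e^(-2.39))/(e^(2.39) + e^(-2.39)) = 0.9833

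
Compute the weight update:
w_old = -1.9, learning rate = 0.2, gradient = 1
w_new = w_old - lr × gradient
w_new = -2.1

w_new = w - η·∂L/∂w = -1.9 - 0.2×(1) = -1.9 - (0.2) = -2.1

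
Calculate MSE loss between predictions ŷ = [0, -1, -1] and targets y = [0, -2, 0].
MSE = 0.6667

MSE = (1/3)((0-0)² + (-1--2)² + (-1-0)²) = (1/3)(0 + 1 + 1) = 0.6667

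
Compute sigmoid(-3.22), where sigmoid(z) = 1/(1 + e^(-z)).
0.03842

sigmoid(-3.22) = 1/(1 + e^(3.22)) = 1/(1 + 25.03) = 0.03842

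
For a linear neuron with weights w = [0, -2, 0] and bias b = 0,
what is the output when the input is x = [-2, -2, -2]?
y = 4

y = (0)(-2) + (-2)(-2) + (0)(-2) + 0 = 4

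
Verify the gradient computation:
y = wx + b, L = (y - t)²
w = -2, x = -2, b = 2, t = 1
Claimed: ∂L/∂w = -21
Incorrect

y = (-2)(-2) + 2 = 6
∂L/∂y = 2(y - t) = 2(6 - 1) = 10
∂y/∂w = x = -2
∂L/∂w = 10 × -2 = -20

Claimed value: -21
Incorrect: The correct gradient is -20.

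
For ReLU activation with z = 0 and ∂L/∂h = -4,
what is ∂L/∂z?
∂L/∂z = 0

h = ReLU(0) = 0
At z = 0: ∂h/∂z = 0 (by convention)
∂L/∂z = ∂L/∂h · ∂h/∂z = -4 × 0 = 0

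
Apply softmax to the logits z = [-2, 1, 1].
p = [0.0243, 0.4879, 0.4879]

exp(z) = [0.1353, 2.718, 2.718]
Sum = 5.572
p = [0.0243, 0.4879, 0.4879]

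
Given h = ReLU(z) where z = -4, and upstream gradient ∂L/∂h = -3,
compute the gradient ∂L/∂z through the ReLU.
∂L/∂z = 0

h = ReLU(-4) = 0
Since z < 0: ∂h/∂z = 0
∂L/∂z = ∂L/∂h · ∂h/∂z = -3 × 0 = 0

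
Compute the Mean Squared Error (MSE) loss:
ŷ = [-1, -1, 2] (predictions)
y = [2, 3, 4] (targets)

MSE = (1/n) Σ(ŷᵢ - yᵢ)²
MSE = 9.667

MSE = (1/3)((-1-2)² + (-1-3)² + (2-4)²) = (1/3)(9 + 16 + 4) = 9.667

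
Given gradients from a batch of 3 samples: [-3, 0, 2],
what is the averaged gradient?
Average gradient = -0.3333

Average = (1/3)(-3 + 0 + 2) = -1/3 = -0.3333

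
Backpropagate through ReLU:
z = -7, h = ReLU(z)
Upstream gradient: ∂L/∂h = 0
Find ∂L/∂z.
∂L/∂z = 0

h = ReLU(-7) = 0
Since z < 0: ∂h/∂z = 0
∂L/∂z = ∂L/∂h · ∂h/∂z = 0 × 0 = 0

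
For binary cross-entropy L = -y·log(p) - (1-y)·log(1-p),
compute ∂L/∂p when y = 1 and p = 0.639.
∂L/∂p = -1.565

∂L/∂p = -y/p + (1-y)/(1-p) = -1/0.639 + 0 = -1.565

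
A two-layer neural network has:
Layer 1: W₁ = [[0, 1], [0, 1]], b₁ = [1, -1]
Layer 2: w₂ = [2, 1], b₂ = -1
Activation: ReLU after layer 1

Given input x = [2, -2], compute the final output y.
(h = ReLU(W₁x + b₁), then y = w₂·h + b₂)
y = -1

Layer 1 pre-activation: z₁ = [-1, -3]
After ReLU: h = [0, 0]
Layer 2 output: y = 2×0 + 1×0 + -1 = -1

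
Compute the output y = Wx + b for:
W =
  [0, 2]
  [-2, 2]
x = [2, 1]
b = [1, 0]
y = [3, -2]

Wx = [0×2 + 2×1, -2×2 + 2×1]
   = [2, -2]
y = Wx + b = [2 + 1, -2 + 0] = [3, -2]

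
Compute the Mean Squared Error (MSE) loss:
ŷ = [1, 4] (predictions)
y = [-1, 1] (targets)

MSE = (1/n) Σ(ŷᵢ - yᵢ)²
MSE = 6.5

MSE = (1/2)((1--1)² + (4-1)²) = (1/2)(4 + 9) = 6.5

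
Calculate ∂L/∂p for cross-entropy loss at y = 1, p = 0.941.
∂L/∂p = -1.063

∂L/∂p = -y/p + (1-y)/(1-p) = -1/0.941 + 0 = -1.063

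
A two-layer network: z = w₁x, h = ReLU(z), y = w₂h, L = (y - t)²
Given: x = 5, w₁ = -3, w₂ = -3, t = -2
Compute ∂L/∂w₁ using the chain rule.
∂L/∂w₁ = 0

Forward pass:
z = w₁x = -3×5 = -15
h = ReLU(-15) = 0
y = w₂h = -3×0 = 0

Backward pass:
∂L/∂y = 2(y - t) = 2(0 - -2) = 4
∂y/∂h = w₂ = -3
∂h/∂z = 0 (ReLU derivative)
∂z/∂w₁ = x = 5

∂L/∂w₁ = 4 × -3 × 0 × 5 = 0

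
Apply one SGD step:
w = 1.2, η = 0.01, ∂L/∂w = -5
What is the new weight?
w_new = 1.25

w_new = w - η·∂L/∂w = 1.2 - 0.01×(-5) = 1.2 - (-0.05) = 1.25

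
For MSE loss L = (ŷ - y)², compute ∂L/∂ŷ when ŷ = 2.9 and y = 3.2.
∂L/∂ŷ = -0.6

∂L/∂ŷ = 2(ŷ - y) = 2(2.9 - 3.2) = 2(-0.3) = -0.6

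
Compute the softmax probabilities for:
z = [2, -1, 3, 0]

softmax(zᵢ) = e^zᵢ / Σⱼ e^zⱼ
p = [0.2562, 0.0128, 0.6964, 0.0347]

exp(z) = [7.389, 0.3679, 20.09, 1]
Sum = 28.84
p = [0.2562, 0.0128, 0.6964, 0.0347]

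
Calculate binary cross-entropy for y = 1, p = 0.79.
L = 0.2357

L = -1·log(0.79) - 0·log(0.21) = -log(0.79) = 0.2357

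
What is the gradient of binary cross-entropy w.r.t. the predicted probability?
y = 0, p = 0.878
∂L/∂p = 8.197

∂L/∂p = -y/p + (1-y)/(1-p) = 0 + 1/0.122 = 8.197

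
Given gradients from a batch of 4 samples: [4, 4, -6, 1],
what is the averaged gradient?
Average gradient = 0.75

Average = (1/4)(4 + 4 + -6 + 1) = 3/4 = 0.75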